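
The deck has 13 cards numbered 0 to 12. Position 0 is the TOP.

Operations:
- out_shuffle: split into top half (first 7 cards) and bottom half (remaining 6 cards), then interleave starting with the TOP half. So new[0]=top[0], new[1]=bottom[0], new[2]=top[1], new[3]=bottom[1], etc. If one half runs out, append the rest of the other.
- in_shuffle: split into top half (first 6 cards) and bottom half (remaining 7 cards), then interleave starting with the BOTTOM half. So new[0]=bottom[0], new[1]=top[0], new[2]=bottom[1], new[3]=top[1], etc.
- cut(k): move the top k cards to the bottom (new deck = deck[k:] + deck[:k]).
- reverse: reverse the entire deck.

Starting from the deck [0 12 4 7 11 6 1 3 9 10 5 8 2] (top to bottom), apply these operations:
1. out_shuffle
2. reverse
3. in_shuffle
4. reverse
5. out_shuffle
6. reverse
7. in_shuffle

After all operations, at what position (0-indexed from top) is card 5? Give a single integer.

Answer: 8

Derivation:
After op 1 (out_shuffle): [0 3 12 9 4 10 7 5 11 8 6 2 1]
After op 2 (reverse): [1 2 6 8 11 5 7 10 4 9 12 3 0]
After op 3 (in_shuffle): [7 1 10 2 4 6 9 8 12 11 3 5 0]
After op 4 (reverse): [0 5 3 11 12 8 9 6 4 2 10 1 7]
After op 5 (out_shuffle): [0 6 5 4 3 2 11 10 12 1 8 7 9]
After op 6 (reverse): [9 7 8 1 12 10 11 2 3 4 5 6 0]
After op 7 (in_shuffle): [11 9 2 7 3 8 4 1 5 12 6 10 0]
Card 5 is at position 8.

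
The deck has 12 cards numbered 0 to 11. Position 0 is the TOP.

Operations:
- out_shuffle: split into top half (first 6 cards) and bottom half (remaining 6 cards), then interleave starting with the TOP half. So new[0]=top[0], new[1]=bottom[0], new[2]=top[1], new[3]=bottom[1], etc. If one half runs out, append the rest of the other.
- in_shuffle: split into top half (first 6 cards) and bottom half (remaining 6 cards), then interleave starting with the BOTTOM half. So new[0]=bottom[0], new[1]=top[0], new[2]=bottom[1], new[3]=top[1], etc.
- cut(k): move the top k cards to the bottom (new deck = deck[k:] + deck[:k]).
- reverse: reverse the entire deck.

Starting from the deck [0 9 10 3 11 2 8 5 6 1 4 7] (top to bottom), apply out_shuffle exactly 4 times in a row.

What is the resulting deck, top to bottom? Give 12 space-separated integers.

After op 1 (out_shuffle): [0 8 9 5 10 6 3 1 11 4 2 7]
After op 2 (out_shuffle): [0 3 8 1 9 11 5 4 10 2 6 7]
After op 3 (out_shuffle): [0 5 3 4 8 10 1 2 9 6 11 7]
After op 4 (out_shuffle): [0 1 5 2 3 9 4 6 8 11 10 7]

Answer: 0 1 5 2 3 9 4 6 8 11 10 7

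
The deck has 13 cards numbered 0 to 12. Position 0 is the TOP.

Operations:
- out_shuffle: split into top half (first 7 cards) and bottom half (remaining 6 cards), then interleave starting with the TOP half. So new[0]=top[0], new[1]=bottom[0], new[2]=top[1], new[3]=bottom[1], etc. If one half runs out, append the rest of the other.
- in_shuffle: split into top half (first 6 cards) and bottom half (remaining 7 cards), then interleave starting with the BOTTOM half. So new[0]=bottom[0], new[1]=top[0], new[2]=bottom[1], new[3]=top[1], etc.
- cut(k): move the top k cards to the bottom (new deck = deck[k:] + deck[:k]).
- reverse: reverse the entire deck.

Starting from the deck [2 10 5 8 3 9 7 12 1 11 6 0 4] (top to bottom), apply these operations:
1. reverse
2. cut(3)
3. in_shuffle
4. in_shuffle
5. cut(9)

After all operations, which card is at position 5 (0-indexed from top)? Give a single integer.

Answer: 8

Derivation:
After op 1 (reverse): [4 0 6 11 1 12 7 9 3 8 5 10 2]
After op 2 (cut(3)): [11 1 12 7 9 3 8 5 10 2 4 0 6]
After op 3 (in_shuffle): [8 11 5 1 10 12 2 7 4 9 0 3 6]
After op 4 (in_shuffle): [2 8 7 11 4 5 9 1 0 10 3 12 6]
After op 5 (cut(9)): [10 3 12 6 2 8 7 11 4 5 9 1 0]
Position 5: card 8.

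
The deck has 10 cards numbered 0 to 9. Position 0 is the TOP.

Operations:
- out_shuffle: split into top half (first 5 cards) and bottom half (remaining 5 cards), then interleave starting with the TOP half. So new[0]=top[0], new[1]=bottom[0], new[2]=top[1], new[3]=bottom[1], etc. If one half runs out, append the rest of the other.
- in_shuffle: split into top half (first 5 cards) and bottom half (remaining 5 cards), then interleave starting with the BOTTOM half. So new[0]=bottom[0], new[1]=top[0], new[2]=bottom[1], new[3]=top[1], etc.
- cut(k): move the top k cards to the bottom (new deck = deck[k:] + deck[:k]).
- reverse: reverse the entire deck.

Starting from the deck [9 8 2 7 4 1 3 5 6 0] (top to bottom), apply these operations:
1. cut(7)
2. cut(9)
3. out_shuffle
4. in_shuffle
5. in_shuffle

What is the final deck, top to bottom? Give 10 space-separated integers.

After op 1 (cut(7)): [5 6 0 9 8 2 7 4 1 3]
After op 2 (cut(9)): [3 5 6 0 9 8 2 7 4 1]
After op 3 (out_shuffle): [3 8 5 2 6 7 0 4 9 1]
After op 4 (in_shuffle): [7 3 0 8 4 5 9 2 1 6]
After op 5 (in_shuffle): [5 7 9 3 2 0 1 8 6 4]

Answer: 5 7 9 3 2 0 1 8 6 4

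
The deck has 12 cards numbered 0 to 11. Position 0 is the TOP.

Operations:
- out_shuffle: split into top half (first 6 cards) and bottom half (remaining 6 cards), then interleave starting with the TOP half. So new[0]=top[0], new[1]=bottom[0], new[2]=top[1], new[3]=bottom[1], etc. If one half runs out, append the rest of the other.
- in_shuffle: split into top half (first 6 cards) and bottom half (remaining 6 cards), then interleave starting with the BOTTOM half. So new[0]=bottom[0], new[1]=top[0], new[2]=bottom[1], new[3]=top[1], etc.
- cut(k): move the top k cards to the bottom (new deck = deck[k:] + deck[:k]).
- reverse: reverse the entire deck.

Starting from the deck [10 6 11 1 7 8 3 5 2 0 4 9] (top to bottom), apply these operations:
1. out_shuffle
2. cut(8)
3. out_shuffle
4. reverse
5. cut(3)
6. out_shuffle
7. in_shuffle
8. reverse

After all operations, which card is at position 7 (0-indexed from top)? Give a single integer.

After op 1 (out_shuffle): [10 3 6 5 11 2 1 0 7 4 8 9]
After op 2 (cut(8)): [7 4 8 9 10 3 6 5 11 2 1 0]
After op 3 (out_shuffle): [7 6 4 5 8 11 9 2 10 1 3 0]
After op 4 (reverse): [0 3 1 10 2 9 11 8 5 4 6 7]
After op 5 (cut(3)): [10 2 9 11 8 5 4 6 7 0 3 1]
After op 6 (out_shuffle): [10 4 2 6 9 7 11 0 8 3 5 1]
After op 7 (in_shuffle): [11 10 0 4 8 2 3 6 5 9 1 7]
After op 8 (reverse): [7 1 9 5 6 3 2 8 4 0 10 11]
Position 7: card 8.

Answer: 8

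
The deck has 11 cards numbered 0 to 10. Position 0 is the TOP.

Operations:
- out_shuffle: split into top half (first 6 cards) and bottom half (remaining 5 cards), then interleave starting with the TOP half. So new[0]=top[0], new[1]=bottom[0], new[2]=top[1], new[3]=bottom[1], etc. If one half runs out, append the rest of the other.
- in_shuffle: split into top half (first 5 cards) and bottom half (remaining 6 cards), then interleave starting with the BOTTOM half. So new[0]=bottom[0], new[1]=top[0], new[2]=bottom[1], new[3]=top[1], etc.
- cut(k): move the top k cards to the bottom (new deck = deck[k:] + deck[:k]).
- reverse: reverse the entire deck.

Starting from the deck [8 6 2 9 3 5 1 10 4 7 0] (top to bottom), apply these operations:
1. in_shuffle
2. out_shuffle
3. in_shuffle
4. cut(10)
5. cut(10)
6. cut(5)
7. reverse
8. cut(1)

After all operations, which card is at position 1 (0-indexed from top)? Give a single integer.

After op 1 (in_shuffle): [5 8 1 6 10 2 4 9 7 3 0]
After op 2 (out_shuffle): [5 4 8 9 1 7 6 3 10 0 2]
After op 3 (in_shuffle): [7 5 6 4 3 8 10 9 0 1 2]
After op 4 (cut(10)): [2 7 5 6 4 3 8 10 9 0 1]
After op 5 (cut(10)): [1 2 7 5 6 4 3 8 10 9 0]
After op 6 (cut(5)): [4 3 8 10 9 0 1 2 7 5 6]
After op 7 (reverse): [6 5 7 2 1 0 9 10 8 3 4]
After op 8 (cut(1)): [5 7 2 1 0 9 10 8 3 4 6]
Position 1: card 7.

Answer: 7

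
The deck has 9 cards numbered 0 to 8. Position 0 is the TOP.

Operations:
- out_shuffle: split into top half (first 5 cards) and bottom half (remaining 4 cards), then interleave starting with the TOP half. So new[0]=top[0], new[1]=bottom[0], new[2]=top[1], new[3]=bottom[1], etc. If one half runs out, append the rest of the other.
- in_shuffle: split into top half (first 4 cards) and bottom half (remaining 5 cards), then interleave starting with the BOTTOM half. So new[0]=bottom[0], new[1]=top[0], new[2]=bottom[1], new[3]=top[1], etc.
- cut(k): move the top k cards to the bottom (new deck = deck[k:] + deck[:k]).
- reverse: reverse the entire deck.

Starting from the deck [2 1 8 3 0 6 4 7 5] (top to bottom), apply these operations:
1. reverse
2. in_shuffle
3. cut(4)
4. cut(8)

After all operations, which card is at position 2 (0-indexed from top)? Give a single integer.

After op 1 (reverse): [5 7 4 6 0 3 8 1 2]
After op 2 (in_shuffle): [0 5 3 7 8 4 1 6 2]
After op 3 (cut(4)): [8 4 1 6 2 0 5 3 7]
After op 4 (cut(8)): [7 8 4 1 6 2 0 5 3]
Position 2: card 4.

Answer: 4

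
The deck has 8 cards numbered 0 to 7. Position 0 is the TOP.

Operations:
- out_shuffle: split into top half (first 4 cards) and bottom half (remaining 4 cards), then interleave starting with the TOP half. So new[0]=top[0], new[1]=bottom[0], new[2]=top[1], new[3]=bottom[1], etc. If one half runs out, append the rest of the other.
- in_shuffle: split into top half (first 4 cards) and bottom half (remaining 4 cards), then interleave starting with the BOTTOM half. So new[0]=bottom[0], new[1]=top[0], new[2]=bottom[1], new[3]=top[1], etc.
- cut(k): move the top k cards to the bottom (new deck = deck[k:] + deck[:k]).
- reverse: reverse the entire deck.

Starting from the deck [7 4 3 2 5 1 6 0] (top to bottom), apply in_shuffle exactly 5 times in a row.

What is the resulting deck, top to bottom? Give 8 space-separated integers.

After op 1 (in_shuffle): [5 7 1 4 6 3 0 2]
After op 2 (in_shuffle): [6 5 3 7 0 1 2 4]
After op 3 (in_shuffle): [0 6 1 5 2 3 4 7]
After op 4 (in_shuffle): [2 0 3 6 4 1 7 5]
After op 5 (in_shuffle): [4 2 1 0 7 3 5 6]

Answer: 4 2 1 0 7 3 5 6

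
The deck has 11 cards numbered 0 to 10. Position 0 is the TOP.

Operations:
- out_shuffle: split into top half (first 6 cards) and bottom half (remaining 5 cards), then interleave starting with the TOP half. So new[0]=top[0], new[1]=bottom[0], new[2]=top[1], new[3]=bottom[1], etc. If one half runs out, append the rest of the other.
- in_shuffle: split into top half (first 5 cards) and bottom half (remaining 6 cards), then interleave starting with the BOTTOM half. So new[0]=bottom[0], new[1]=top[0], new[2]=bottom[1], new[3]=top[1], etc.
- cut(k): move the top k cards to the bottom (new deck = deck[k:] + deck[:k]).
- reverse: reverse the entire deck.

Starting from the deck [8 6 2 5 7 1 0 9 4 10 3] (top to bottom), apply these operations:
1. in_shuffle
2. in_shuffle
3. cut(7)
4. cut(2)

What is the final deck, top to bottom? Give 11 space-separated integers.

Answer: 9 3 2 1 4 8 5 0 10 6 7

Derivation:
After op 1 (in_shuffle): [1 8 0 6 9 2 4 5 10 7 3]
After op 2 (in_shuffle): [2 1 4 8 5 0 10 6 7 9 3]
After op 3 (cut(7)): [6 7 9 3 2 1 4 8 5 0 10]
After op 4 (cut(2)): [9 3 2 1 4 8 5 0 10 6 7]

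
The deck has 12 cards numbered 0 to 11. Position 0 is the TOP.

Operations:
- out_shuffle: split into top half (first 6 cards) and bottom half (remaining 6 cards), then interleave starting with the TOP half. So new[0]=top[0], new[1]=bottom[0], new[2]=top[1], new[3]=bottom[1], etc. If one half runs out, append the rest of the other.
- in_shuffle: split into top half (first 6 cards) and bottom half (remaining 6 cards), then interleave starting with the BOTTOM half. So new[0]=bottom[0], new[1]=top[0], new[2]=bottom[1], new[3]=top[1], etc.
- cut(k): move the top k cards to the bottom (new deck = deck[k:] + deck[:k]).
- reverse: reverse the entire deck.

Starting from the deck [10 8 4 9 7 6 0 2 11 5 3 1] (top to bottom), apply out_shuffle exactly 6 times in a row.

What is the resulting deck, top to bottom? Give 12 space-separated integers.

After op 1 (out_shuffle): [10 0 8 2 4 11 9 5 7 3 6 1]
After op 2 (out_shuffle): [10 9 0 5 8 7 2 3 4 6 11 1]
After op 3 (out_shuffle): [10 2 9 3 0 4 5 6 8 11 7 1]
After op 4 (out_shuffle): [10 5 2 6 9 8 3 11 0 7 4 1]
After op 5 (out_shuffle): [10 3 5 11 2 0 6 7 9 4 8 1]
After op 6 (out_shuffle): [10 6 3 7 5 9 11 4 2 8 0 1]

Answer: 10 6 3 7 5 9 11 4 2 8 0 1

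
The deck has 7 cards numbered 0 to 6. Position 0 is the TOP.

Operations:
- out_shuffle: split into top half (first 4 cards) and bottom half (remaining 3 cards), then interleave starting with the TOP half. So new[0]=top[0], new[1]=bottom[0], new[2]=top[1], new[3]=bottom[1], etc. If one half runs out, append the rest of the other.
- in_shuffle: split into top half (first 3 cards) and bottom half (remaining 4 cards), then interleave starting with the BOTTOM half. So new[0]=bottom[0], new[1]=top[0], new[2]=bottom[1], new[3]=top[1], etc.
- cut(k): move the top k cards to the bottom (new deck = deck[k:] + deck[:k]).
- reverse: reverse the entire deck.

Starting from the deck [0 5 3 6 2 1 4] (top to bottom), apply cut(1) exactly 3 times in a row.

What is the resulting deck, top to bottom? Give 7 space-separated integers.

After op 1 (cut(1)): [5 3 6 2 1 4 0]
After op 2 (cut(1)): [3 6 2 1 4 0 5]
After op 3 (cut(1)): [6 2 1 4 0 5 3]

Answer: 6 2 1 4 0 5 3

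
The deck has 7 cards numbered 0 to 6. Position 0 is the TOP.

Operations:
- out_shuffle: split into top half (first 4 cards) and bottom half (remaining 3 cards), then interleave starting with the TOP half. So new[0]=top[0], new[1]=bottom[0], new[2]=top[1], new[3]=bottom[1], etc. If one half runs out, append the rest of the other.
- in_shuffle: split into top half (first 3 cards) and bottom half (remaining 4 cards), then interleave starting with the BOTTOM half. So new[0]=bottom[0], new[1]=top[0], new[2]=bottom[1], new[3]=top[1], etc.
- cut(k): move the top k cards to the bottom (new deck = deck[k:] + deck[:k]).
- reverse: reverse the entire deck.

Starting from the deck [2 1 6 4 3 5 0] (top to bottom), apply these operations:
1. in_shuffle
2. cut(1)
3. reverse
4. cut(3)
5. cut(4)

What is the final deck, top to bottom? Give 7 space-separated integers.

Answer: 4 0 6 5 1 3 2

Derivation:
After op 1 (in_shuffle): [4 2 3 1 5 6 0]
After op 2 (cut(1)): [2 3 1 5 6 0 4]
After op 3 (reverse): [4 0 6 5 1 3 2]
After op 4 (cut(3)): [5 1 3 2 4 0 6]
After op 5 (cut(4)): [4 0 6 5 1 3 2]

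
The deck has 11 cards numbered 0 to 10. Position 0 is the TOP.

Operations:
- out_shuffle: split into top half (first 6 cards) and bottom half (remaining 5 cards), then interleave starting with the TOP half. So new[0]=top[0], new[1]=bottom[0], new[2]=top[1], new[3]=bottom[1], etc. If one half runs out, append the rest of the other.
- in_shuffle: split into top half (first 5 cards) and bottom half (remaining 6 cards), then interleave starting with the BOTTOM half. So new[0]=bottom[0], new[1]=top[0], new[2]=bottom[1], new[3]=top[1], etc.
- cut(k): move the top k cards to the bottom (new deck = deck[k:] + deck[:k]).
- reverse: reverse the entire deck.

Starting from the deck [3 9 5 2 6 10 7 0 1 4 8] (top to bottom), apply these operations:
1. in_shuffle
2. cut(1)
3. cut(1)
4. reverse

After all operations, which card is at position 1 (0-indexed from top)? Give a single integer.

After op 1 (in_shuffle): [10 3 7 9 0 5 1 2 4 6 8]
After op 2 (cut(1)): [3 7 9 0 5 1 2 4 6 8 10]
After op 3 (cut(1)): [7 9 0 5 1 2 4 6 8 10 3]
After op 4 (reverse): [3 10 8 6 4 2 1 5 0 9 7]
Position 1: card 10.

Answer: 10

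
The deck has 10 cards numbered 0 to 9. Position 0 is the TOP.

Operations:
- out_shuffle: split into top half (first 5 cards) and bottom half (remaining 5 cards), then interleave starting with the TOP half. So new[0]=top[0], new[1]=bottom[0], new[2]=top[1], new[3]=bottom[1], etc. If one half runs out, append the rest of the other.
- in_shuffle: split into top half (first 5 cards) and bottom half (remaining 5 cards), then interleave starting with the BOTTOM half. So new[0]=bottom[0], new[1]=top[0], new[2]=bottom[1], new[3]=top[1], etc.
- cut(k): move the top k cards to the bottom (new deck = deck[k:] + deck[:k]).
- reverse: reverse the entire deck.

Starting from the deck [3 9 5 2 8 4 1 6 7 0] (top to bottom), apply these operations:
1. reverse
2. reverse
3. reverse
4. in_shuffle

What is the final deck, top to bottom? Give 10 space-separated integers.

Answer: 8 0 2 7 5 6 9 1 3 4

Derivation:
After op 1 (reverse): [0 7 6 1 4 8 2 5 9 3]
After op 2 (reverse): [3 9 5 2 8 4 1 6 7 0]
After op 3 (reverse): [0 7 6 1 4 8 2 5 9 3]
After op 4 (in_shuffle): [8 0 2 7 5 6 9 1 3 4]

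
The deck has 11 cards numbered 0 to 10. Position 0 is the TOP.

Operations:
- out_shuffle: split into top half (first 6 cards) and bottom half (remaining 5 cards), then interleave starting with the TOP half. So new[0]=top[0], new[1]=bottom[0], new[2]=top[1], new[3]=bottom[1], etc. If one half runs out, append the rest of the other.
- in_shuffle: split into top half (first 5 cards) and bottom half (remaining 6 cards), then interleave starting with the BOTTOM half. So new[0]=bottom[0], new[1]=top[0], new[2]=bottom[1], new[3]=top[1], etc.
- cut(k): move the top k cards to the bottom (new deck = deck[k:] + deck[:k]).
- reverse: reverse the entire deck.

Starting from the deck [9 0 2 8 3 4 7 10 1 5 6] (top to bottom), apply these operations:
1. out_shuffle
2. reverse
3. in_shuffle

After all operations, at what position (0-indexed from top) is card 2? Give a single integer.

Answer: 2

Derivation:
After op 1 (out_shuffle): [9 7 0 10 2 1 8 5 3 6 4]
After op 2 (reverse): [4 6 3 5 8 1 2 10 0 7 9]
After op 3 (in_shuffle): [1 4 2 6 10 3 0 5 7 8 9]
Card 2 is at position 2.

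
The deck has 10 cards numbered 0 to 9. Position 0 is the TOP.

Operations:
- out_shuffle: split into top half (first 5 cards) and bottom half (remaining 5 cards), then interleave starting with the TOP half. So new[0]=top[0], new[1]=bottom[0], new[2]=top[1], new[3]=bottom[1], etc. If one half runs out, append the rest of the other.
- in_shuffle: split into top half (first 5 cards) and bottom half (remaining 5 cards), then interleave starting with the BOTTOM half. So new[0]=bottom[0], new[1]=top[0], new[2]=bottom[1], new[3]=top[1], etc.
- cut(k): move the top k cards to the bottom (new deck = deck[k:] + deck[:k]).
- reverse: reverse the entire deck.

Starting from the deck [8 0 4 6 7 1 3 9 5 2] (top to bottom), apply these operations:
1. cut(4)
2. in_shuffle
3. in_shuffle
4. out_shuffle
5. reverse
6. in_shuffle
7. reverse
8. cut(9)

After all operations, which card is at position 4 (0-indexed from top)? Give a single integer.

After op 1 (cut(4)): [7 1 3 9 5 2 8 0 4 6]
After op 2 (in_shuffle): [2 7 8 1 0 3 4 9 6 5]
After op 3 (in_shuffle): [3 2 4 7 9 8 6 1 5 0]
After op 4 (out_shuffle): [3 8 2 6 4 1 7 5 9 0]
After op 5 (reverse): [0 9 5 7 1 4 6 2 8 3]
After op 6 (in_shuffle): [4 0 6 9 2 5 8 7 3 1]
After op 7 (reverse): [1 3 7 8 5 2 9 6 0 4]
After op 8 (cut(9)): [4 1 3 7 8 5 2 9 6 0]
Position 4: card 8.

Answer: 8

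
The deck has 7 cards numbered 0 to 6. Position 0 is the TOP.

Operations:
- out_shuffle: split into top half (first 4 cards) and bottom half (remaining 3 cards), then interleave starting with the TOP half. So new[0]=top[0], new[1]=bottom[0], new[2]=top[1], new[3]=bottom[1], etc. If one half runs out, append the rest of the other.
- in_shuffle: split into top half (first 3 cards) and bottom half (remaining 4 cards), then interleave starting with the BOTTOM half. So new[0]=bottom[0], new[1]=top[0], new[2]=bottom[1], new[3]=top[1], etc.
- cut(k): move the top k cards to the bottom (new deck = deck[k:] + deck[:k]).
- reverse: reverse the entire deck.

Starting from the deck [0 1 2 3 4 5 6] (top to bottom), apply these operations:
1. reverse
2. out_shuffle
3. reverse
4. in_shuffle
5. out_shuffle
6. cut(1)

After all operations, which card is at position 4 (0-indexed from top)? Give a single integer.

After op 1 (reverse): [6 5 4 3 2 1 0]
After op 2 (out_shuffle): [6 2 5 1 4 0 3]
After op 3 (reverse): [3 0 4 1 5 2 6]
After op 4 (in_shuffle): [1 3 5 0 2 4 6]
After op 5 (out_shuffle): [1 2 3 4 5 6 0]
After op 6 (cut(1)): [2 3 4 5 6 0 1]
Position 4: card 6.

Answer: 6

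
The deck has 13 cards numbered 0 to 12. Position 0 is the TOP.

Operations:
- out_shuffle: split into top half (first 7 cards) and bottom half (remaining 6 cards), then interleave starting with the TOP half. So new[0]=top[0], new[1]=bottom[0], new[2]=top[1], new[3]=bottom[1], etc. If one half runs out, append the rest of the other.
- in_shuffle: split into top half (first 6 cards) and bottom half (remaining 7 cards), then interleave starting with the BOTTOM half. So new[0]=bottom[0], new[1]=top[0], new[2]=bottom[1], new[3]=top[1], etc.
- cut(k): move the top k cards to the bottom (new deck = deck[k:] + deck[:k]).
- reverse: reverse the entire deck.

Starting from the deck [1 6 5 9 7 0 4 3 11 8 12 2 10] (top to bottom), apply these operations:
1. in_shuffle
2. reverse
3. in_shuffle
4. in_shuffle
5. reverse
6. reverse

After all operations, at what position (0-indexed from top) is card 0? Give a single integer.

Answer: 7

Derivation:
After op 1 (in_shuffle): [4 1 3 6 11 5 8 9 12 7 2 0 10]
After op 2 (reverse): [10 0 2 7 12 9 8 5 11 6 3 1 4]
After op 3 (in_shuffle): [8 10 5 0 11 2 6 7 3 12 1 9 4]
After op 4 (in_shuffle): [6 8 7 10 3 5 12 0 1 11 9 2 4]
After op 5 (reverse): [4 2 9 11 1 0 12 5 3 10 7 8 6]
After op 6 (reverse): [6 8 7 10 3 5 12 0 1 11 9 2 4]
Card 0 is at position 7.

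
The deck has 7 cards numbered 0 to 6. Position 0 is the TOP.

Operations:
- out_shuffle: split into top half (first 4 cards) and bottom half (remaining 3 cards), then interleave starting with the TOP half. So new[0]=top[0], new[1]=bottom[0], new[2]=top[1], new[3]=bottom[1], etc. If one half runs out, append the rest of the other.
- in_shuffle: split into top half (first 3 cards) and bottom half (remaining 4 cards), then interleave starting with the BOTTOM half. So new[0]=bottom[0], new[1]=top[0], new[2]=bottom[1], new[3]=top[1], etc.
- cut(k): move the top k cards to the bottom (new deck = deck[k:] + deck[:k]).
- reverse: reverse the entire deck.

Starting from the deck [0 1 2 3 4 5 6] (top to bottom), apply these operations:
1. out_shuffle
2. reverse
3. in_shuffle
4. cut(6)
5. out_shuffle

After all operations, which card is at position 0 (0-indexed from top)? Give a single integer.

After op 1 (out_shuffle): [0 4 1 5 2 6 3]
After op 2 (reverse): [3 6 2 5 1 4 0]
After op 3 (in_shuffle): [5 3 1 6 4 2 0]
After op 4 (cut(6)): [0 5 3 1 6 4 2]
After op 5 (out_shuffle): [0 6 5 4 3 2 1]
Position 0: card 0.

Answer: 0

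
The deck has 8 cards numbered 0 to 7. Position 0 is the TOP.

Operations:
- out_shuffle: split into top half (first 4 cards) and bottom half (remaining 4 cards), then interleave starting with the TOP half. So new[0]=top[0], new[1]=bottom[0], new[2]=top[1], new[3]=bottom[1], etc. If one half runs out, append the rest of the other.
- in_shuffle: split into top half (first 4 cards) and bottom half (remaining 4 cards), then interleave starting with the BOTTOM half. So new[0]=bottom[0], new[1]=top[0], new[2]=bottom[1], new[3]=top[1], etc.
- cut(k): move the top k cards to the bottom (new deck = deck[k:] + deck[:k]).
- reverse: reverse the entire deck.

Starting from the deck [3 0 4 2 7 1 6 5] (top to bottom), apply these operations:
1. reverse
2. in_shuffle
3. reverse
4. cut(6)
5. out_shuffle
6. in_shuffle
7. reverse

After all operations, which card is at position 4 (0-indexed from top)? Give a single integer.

Answer: 1

Derivation:
After op 1 (reverse): [5 6 1 7 2 4 0 3]
After op 2 (in_shuffle): [2 5 4 6 0 1 3 7]
After op 3 (reverse): [7 3 1 0 6 4 5 2]
After op 4 (cut(6)): [5 2 7 3 1 0 6 4]
After op 5 (out_shuffle): [5 1 2 0 7 6 3 4]
After op 6 (in_shuffle): [7 5 6 1 3 2 4 0]
After op 7 (reverse): [0 4 2 3 1 6 5 7]
Position 4: card 1.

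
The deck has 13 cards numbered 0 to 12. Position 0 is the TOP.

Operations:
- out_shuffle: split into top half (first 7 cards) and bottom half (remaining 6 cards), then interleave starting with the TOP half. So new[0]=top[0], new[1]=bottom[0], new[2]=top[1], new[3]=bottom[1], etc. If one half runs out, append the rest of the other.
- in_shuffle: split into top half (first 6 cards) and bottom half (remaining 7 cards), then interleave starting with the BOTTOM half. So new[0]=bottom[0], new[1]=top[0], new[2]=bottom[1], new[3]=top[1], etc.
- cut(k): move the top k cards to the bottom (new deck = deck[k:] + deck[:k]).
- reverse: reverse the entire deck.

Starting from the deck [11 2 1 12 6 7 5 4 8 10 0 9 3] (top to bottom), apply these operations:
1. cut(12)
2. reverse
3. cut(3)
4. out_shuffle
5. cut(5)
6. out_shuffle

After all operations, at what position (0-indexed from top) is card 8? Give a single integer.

After op 1 (cut(12)): [3 11 2 1 12 6 7 5 4 8 10 0 9]
After op 2 (reverse): [9 0 10 8 4 5 7 6 12 1 2 11 3]
After op 3 (cut(3)): [8 4 5 7 6 12 1 2 11 3 9 0 10]
After op 4 (out_shuffle): [8 2 4 11 5 3 7 9 6 0 12 10 1]
After op 5 (cut(5)): [3 7 9 6 0 12 10 1 8 2 4 11 5]
After op 6 (out_shuffle): [3 1 7 8 9 2 6 4 0 11 12 5 10]
Card 8 is at position 3.

Answer: 3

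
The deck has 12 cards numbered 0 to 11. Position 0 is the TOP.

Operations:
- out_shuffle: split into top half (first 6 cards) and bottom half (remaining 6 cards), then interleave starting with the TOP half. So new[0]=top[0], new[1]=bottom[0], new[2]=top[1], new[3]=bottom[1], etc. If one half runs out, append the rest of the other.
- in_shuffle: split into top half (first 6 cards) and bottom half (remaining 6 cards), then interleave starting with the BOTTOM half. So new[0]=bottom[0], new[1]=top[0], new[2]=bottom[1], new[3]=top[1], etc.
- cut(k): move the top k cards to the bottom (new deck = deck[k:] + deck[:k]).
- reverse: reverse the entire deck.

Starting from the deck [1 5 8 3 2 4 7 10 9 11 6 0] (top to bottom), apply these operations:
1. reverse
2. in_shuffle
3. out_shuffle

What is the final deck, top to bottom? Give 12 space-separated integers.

After op 1 (reverse): [0 6 11 9 10 7 4 2 3 8 5 1]
After op 2 (in_shuffle): [4 0 2 6 3 11 8 9 5 10 1 7]
After op 3 (out_shuffle): [4 8 0 9 2 5 6 10 3 1 11 7]

Answer: 4 8 0 9 2 5 6 10 3 1 11 7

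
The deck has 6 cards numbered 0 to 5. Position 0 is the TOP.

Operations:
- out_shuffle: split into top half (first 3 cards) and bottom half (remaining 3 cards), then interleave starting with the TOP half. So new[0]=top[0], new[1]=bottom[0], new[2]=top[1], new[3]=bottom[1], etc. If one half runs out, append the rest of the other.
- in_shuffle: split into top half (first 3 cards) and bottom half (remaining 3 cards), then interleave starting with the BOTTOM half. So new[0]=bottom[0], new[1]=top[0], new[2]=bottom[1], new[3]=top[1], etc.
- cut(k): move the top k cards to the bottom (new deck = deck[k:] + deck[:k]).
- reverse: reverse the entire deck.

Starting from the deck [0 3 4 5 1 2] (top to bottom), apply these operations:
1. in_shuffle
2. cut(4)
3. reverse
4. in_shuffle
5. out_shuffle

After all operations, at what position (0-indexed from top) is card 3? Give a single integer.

Answer: 2

Derivation:
After op 1 (in_shuffle): [5 0 1 3 2 4]
After op 2 (cut(4)): [2 4 5 0 1 3]
After op 3 (reverse): [3 1 0 5 4 2]
After op 4 (in_shuffle): [5 3 4 1 2 0]
After op 5 (out_shuffle): [5 1 3 2 4 0]
Card 3 is at position 2.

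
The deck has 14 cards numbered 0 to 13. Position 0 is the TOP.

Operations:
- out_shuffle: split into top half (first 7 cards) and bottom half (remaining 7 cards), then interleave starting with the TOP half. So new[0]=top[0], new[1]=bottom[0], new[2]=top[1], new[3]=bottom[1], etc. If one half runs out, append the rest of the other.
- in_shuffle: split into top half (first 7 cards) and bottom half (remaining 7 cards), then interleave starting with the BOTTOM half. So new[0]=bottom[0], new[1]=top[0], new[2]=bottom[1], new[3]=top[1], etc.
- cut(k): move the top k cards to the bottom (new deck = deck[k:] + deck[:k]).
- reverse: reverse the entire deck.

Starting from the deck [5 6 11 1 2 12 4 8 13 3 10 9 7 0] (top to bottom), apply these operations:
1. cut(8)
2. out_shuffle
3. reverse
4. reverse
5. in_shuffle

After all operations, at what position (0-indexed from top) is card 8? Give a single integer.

Answer: 12

Derivation:
After op 1 (cut(8)): [13 3 10 9 7 0 5 6 11 1 2 12 4 8]
After op 2 (out_shuffle): [13 6 3 11 10 1 9 2 7 12 0 4 5 8]
After op 3 (reverse): [8 5 4 0 12 7 2 9 1 10 11 3 6 13]
After op 4 (reverse): [13 6 3 11 10 1 9 2 7 12 0 4 5 8]
After op 5 (in_shuffle): [2 13 7 6 12 3 0 11 4 10 5 1 8 9]
Card 8 is at position 12.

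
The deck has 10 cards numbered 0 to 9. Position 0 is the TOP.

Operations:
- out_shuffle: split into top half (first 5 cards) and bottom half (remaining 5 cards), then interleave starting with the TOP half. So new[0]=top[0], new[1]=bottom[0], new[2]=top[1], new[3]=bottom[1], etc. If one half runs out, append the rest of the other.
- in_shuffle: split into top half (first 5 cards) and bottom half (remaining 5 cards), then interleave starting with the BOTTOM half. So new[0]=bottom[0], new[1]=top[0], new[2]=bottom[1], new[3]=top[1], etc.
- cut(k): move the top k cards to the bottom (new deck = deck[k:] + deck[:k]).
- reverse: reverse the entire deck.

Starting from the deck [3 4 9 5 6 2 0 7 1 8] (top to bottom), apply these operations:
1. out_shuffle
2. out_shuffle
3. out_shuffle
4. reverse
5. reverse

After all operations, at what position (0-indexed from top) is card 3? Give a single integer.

Answer: 0

Derivation:
After op 1 (out_shuffle): [3 2 4 0 9 7 5 1 6 8]
After op 2 (out_shuffle): [3 7 2 5 4 1 0 6 9 8]
After op 3 (out_shuffle): [3 1 7 0 2 6 5 9 4 8]
After op 4 (reverse): [8 4 9 5 6 2 0 7 1 3]
After op 5 (reverse): [3 1 7 0 2 6 5 9 4 8]
Card 3 is at position 0.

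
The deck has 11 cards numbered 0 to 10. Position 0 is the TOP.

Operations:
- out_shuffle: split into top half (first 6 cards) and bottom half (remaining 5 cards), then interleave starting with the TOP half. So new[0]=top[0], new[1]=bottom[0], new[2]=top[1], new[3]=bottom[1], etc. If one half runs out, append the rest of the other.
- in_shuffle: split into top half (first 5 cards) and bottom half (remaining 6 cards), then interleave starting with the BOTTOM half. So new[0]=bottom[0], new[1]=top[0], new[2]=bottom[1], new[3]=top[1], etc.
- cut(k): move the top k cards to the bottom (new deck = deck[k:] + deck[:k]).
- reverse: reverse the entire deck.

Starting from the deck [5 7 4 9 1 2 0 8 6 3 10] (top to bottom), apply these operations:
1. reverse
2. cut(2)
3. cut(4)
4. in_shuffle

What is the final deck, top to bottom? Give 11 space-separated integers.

Answer: 10 1 3 9 6 4 8 7 0 5 2

Derivation:
After op 1 (reverse): [10 3 6 8 0 2 1 9 4 7 5]
After op 2 (cut(2)): [6 8 0 2 1 9 4 7 5 10 3]
After op 3 (cut(4)): [1 9 4 7 5 10 3 6 8 0 2]
After op 4 (in_shuffle): [10 1 3 9 6 4 8 7 0 5 2]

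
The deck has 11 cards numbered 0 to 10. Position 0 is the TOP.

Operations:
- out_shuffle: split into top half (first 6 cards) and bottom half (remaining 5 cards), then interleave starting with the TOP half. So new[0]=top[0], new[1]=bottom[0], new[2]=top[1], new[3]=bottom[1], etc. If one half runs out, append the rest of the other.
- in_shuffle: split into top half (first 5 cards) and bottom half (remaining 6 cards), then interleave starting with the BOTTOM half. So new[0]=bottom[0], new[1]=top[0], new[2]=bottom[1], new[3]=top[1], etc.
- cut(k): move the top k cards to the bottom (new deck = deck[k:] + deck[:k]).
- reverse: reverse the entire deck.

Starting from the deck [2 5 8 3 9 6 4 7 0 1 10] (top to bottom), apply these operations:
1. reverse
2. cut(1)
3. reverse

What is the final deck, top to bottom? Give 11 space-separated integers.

Answer: 10 2 5 8 3 9 6 4 7 0 1

Derivation:
After op 1 (reverse): [10 1 0 7 4 6 9 3 8 5 2]
After op 2 (cut(1)): [1 0 7 4 6 9 3 8 5 2 10]
After op 3 (reverse): [10 2 5 8 3 9 6 4 7 0 1]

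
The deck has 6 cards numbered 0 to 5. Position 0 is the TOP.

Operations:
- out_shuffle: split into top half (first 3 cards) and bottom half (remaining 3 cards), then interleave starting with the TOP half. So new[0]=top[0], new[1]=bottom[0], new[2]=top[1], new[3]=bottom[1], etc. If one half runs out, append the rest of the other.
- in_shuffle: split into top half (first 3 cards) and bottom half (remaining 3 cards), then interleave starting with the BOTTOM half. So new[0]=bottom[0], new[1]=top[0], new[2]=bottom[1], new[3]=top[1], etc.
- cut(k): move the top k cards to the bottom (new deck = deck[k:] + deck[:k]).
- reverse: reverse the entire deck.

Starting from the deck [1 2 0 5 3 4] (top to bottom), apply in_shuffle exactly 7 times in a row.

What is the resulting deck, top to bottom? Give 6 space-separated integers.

Answer: 5 1 3 2 4 0

Derivation:
After op 1 (in_shuffle): [5 1 3 2 4 0]
After op 2 (in_shuffle): [2 5 4 1 0 3]
After op 3 (in_shuffle): [1 2 0 5 3 4]
After op 4 (in_shuffle): [5 1 3 2 4 0]
After op 5 (in_shuffle): [2 5 4 1 0 3]
After op 6 (in_shuffle): [1 2 0 5 3 4]
After op 7 (in_shuffle): [5 1 3 2 4 0]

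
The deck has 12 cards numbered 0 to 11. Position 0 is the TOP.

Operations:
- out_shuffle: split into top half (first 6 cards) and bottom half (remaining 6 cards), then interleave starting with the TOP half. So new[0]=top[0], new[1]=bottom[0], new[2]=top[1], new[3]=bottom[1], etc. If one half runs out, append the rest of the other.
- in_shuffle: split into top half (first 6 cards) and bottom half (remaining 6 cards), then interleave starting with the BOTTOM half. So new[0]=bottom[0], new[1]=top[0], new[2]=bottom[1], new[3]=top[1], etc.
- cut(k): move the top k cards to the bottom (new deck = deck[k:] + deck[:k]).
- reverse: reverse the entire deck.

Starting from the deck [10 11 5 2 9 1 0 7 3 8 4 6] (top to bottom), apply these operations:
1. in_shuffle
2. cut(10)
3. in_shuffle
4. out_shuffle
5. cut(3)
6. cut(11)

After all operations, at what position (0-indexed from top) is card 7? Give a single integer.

After op 1 (in_shuffle): [0 10 7 11 3 5 8 2 4 9 6 1]
After op 2 (cut(10)): [6 1 0 10 7 11 3 5 8 2 4 9]
After op 3 (in_shuffle): [3 6 5 1 8 0 2 10 4 7 9 11]
After op 4 (out_shuffle): [3 2 6 10 5 4 1 7 8 9 0 11]
After op 5 (cut(3)): [10 5 4 1 7 8 9 0 11 3 2 6]
After op 6 (cut(11)): [6 10 5 4 1 7 8 9 0 11 3 2]
Card 7 is at position 5.

Answer: 5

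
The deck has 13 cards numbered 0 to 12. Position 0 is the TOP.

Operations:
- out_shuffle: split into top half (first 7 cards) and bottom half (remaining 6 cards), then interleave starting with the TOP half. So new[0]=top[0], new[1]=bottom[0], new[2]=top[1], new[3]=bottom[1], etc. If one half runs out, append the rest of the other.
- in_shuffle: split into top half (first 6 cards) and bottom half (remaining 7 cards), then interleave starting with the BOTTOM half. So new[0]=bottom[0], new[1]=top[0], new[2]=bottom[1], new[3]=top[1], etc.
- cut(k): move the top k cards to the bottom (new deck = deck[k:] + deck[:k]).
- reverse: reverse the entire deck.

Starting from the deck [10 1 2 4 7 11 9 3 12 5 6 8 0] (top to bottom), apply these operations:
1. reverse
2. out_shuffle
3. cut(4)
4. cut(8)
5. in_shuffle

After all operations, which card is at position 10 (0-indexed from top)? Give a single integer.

Answer: 3

Derivation:
After op 1 (reverse): [0 8 6 5 12 3 9 11 7 4 2 1 10]
After op 2 (out_shuffle): [0 11 8 7 6 4 5 2 12 1 3 10 9]
After op 3 (cut(4)): [6 4 5 2 12 1 3 10 9 0 11 8 7]
After op 4 (cut(8)): [9 0 11 8 7 6 4 5 2 12 1 3 10]
After op 5 (in_shuffle): [4 9 5 0 2 11 12 8 1 7 3 6 10]
Position 10: card 3.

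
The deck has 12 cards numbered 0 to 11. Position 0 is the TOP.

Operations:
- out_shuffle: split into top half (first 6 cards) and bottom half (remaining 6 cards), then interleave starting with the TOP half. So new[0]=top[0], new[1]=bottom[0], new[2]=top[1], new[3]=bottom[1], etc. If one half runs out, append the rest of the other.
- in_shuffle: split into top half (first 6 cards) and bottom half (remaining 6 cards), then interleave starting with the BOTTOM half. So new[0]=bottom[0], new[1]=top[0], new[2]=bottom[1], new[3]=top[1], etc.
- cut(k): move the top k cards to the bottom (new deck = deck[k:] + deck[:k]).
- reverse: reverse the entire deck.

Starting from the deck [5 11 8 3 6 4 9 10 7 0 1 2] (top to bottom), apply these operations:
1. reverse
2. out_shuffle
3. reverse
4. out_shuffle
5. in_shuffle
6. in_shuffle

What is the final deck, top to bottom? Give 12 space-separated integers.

Answer: 4 10 0 5 7 1 11 3 2 8 6 9

Derivation:
After op 1 (reverse): [2 1 0 7 10 9 4 6 3 8 11 5]
After op 2 (out_shuffle): [2 4 1 6 0 3 7 8 10 11 9 5]
After op 3 (reverse): [5 9 11 10 8 7 3 0 6 1 4 2]
After op 4 (out_shuffle): [5 3 9 0 11 6 10 1 8 4 7 2]
After op 5 (in_shuffle): [10 5 1 3 8 9 4 0 7 11 2 6]
After op 6 (in_shuffle): [4 10 0 5 7 1 11 3 2 8 6 9]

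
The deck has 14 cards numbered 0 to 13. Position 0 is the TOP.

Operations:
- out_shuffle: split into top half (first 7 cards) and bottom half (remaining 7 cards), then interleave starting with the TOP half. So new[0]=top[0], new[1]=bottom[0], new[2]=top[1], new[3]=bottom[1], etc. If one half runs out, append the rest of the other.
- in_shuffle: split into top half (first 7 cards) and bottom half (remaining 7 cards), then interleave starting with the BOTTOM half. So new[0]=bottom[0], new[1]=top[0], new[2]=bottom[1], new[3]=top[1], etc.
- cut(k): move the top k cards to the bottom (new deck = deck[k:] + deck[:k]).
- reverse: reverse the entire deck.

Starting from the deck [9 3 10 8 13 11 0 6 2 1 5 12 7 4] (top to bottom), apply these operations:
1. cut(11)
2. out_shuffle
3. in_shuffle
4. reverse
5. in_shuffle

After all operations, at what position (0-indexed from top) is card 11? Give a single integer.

Answer: 13

Derivation:
After op 1 (cut(11)): [12 7 4 9 3 10 8 13 11 0 6 2 1 5]
After op 2 (out_shuffle): [12 13 7 11 4 0 9 6 3 2 10 1 8 5]
After op 3 (in_shuffle): [6 12 3 13 2 7 10 11 1 4 8 0 5 9]
After op 4 (reverse): [9 5 0 8 4 1 11 10 7 2 13 3 12 6]
After op 5 (in_shuffle): [10 9 7 5 2 0 13 8 3 4 12 1 6 11]
Card 11 is at position 13.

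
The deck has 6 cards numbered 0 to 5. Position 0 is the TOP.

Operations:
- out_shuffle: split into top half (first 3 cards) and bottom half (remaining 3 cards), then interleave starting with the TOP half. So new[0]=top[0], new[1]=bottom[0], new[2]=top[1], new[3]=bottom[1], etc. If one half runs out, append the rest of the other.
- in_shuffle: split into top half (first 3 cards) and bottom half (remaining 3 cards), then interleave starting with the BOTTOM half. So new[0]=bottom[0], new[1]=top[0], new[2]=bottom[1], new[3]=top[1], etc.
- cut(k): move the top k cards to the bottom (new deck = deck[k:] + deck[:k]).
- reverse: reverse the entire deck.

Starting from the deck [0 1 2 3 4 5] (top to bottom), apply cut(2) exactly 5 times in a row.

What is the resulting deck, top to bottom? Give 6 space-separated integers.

After op 1 (cut(2)): [2 3 4 5 0 1]
After op 2 (cut(2)): [4 5 0 1 2 3]
After op 3 (cut(2)): [0 1 2 3 4 5]
After op 4 (cut(2)): [2 3 4 5 0 1]
After op 5 (cut(2)): [4 5 0 1 2 3]

Answer: 4 5 0 1 2 3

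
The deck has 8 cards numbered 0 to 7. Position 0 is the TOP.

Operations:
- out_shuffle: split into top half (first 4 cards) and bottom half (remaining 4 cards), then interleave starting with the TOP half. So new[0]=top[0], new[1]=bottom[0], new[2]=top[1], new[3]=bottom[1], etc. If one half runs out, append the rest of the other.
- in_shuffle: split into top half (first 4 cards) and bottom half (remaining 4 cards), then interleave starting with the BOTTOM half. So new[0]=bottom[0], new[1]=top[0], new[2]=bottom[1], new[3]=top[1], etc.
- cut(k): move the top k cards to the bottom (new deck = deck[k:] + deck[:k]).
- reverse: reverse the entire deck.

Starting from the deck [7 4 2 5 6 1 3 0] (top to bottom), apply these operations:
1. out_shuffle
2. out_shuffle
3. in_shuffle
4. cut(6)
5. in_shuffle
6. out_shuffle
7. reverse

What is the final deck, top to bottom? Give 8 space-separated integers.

Answer: 7 3 6 2 4 0 1 5

Derivation:
After op 1 (out_shuffle): [7 6 4 1 2 3 5 0]
After op 2 (out_shuffle): [7 2 6 3 4 5 1 0]
After op 3 (in_shuffle): [4 7 5 2 1 6 0 3]
After op 4 (cut(6)): [0 3 4 7 5 2 1 6]
After op 5 (in_shuffle): [5 0 2 3 1 4 6 7]
After op 6 (out_shuffle): [5 1 0 4 2 6 3 7]
After op 7 (reverse): [7 3 6 2 4 0 1 5]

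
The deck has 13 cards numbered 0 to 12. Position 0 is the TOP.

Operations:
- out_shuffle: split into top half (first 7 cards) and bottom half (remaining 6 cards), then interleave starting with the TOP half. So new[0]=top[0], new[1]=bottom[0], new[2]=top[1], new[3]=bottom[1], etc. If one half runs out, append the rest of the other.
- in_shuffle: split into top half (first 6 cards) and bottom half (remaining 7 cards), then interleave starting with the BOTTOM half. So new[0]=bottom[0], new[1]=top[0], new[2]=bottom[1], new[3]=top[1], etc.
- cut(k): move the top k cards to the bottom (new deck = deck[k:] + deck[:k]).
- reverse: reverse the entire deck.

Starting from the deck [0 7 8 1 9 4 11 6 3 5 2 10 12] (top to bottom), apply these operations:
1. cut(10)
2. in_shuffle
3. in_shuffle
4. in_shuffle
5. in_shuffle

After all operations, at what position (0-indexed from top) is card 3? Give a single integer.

Answer: 9

Derivation:
After op 1 (cut(10)): [2 10 12 0 7 8 1 9 4 11 6 3 5]
After op 2 (in_shuffle): [1 2 9 10 4 12 11 0 6 7 3 8 5]
After op 3 (in_shuffle): [11 1 0 2 6 9 7 10 3 4 8 12 5]
After op 4 (in_shuffle): [7 11 10 1 3 0 4 2 8 6 12 9 5]
After op 5 (in_shuffle): [4 7 2 11 8 10 6 1 12 3 9 0 5]
Card 3 is at position 9.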